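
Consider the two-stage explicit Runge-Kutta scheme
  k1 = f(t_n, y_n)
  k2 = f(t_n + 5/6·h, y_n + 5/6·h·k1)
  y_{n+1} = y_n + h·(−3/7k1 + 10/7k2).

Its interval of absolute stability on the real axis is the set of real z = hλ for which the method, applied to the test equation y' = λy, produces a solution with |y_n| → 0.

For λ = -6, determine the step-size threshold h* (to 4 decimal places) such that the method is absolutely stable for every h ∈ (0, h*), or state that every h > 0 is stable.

(-0.8400,0); λ=-6 ⇒ h* = (21/25)/6 = 0.1400.

Set f=λy, z=hλ:
  k1=λy_n ⇒ h·k1=z·y_n;  k2=λ(1+5/6z)y_n ⇒ h·k2=z(1+5/6z)y_n
  y_{n+1}/y_n = 1 − 3/7z + 10/7z(1+5/6z) = 1 + z + 25/21z²
  so R(z) = 1 + z + 25/21z².

Find x<0 with |R(x)|<1.
x=-1.4: |R|=1.9333
R=1: x+25/21x²=0 ⇒ x=−21/25=-0.8400; min R=1−1/(4·25/21)=0.7900>−1
Confirm numerically:
  x=-0.728: |R|=0.90293 <1
  x=-0.646: |R|=0.85080 <1
  x=-0.336: |R|=0.79840 <1
  x=-1.342: |R|=1.80200 >1
  x=-1.025: |R|=1.22574 >1
Interval (-0.8400, 0).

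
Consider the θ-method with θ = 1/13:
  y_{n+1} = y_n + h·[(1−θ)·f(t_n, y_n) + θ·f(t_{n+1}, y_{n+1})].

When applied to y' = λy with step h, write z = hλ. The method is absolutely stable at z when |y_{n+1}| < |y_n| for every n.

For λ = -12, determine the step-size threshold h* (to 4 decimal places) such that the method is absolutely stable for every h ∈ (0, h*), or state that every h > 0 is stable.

With y'=λy (z=hλ):
  y_{n+1} = y_n + z·[12/13·y_n + 1/13·y_{n+1}] ⇒ (1 − 1/13z)y_{n+1} = (1 + 12/13z)y_n
  ⇒ R(z) = (1 + 12/13z)/(1 − 1/13z).

Boundary: |R(x)|=1, x<0.
x=-0.75: |R|=0.2909
R=−1: 1+12/13x = −1+1/13x ⇒ -11/13x=2 ⇒ x=2/(-11/13)=-2.3636
Confirm numerically:
  x=-1.991: |R|=0.72657 <1
  x=-1.501: |R|=0.34563 <1
  x=-1.480: |R|=0.32873 <1
  x=-1.151: |R|=0.05738 <1
  x=-2.677: |R|=1.21988 >1
  x=-2.624: |R|=1.18331 >1
  x=-2.514: |R|=1.10661 >1
Interval (-2.3636, 0).

(-2.3636,0); λ=-12 ⇒ h* = (26/11)/12 = 0.1970.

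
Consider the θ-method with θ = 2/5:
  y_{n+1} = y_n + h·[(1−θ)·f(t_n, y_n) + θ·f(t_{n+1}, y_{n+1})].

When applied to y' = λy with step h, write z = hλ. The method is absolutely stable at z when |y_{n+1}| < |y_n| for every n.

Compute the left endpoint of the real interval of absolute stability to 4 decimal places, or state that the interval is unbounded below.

With y'=λy (z=hλ):
  y_{n+1} = y_n + z·[3/5·y_n + 2/5·y_{n+1}] ⇒ (1 − 2/5z)y_{n+1} = (1 + 3/5z)y_n
  ⇒ R(z) = (1 + 3/5z)/(1 − 2/5z).

Find x<0 with |R(x)|<1.
x=-0.37: |R|=0.6777
R=−1: 1+3/5x = −1+2/5x ⇒ -1/5x=2 ⇒ x=2/(-1/5)=-10.0000
Confirm numerically:
  x=-9.234: |R|=0.96736 <1
  x=-7.622: |R|=0.88253 <1
  x=-5.394: |R|=0.70826 <1
  x=-10.582: |R|=1.02224 >1
  x=-10.255: |R|=1.01000 >1
So |R|<1 on (-10.0000, 0).

left endpoint -10.0000.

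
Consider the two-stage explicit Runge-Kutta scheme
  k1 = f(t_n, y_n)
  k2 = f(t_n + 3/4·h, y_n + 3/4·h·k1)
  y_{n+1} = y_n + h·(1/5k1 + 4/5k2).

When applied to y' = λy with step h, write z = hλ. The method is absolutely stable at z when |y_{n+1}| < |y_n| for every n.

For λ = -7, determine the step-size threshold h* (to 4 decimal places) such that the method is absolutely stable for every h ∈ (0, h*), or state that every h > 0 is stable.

With y'=λy (z=hλ):
  k1=λy_n ⇒ h·k1=z·y_n;  k2=λ(1+3/4z)y_n ⇒ h·k2=z(1+3/4z)y_n
  y_{n+1}/y_n = 1 + 1/5z + 4/5z(1+3/4z) = 1 + z + 3/5z²
  Hence R(z) = 1 + z + 3/5z².

Find x<0 with |R(x)|<1.
x=-1.71: |R|=1.0445
R=1: x+3/5x²=0 ⇒ x=−5/3=-1.6667; min R=1−1/(4·3/5)=0.5833>−1
Confirm numerically:
  x=-1.622: |R|=0.95653 <1
  x=-0.694: |R|=0.59498 <1
  x=-0.675: |R|=0.59837 <1
  x=-2.166: |R|=1.64893 >1
  x=-2.060: |R|=1.48616 >1
  x=-1.960: |R|=1.34496 >1
Interval (-1.6667, 0).

(-1.6667,0); λ=-7 ⇒ h* = (5/3)/7 = 0.2381.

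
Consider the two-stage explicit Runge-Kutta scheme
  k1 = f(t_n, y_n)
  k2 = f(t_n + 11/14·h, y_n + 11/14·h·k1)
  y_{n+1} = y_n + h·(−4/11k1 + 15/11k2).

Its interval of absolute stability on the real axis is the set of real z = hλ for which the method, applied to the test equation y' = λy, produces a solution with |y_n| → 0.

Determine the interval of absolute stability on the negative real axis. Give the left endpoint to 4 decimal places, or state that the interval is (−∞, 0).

On y'=λy, z=hλ:
  k1=λy_n ⇒ h·k1=z·y_n;  k2=λ(1+11/14z)y_n ⇒ h·k2=z(1+11/14z)y_n
  y_{n+1}/y_n = 1 − 4/11z + 15/11z(1+11/14z) = 1 + z + 15/14z²
  ⇒ R(z) = 1 + z + 15/14z².

Find x<0 with |R(x)|<1.
x=-1.4: |R|=1.7000
R=1: x+15/14x²=0 ⇒ x=−14/15=-0.9333; min R=1−1/(4·15/14)=0.7667>−1
Confirm numerically:
  x=-0.809: |R|=0.89223 <1
  x=-0.715: |R|=0.83274 <1
  x=-0.395: |R|=0.77217 <1
  x=-0.386: |R|=0.77364 <1
  x=-1.472: |R|=1.84955 >1
  x=-1.352: |R|=1.60647 >1
  x=-1.180: |R|=1.31186 >1
Interval (-0.9333, 0).

z∈(-0.9333,0).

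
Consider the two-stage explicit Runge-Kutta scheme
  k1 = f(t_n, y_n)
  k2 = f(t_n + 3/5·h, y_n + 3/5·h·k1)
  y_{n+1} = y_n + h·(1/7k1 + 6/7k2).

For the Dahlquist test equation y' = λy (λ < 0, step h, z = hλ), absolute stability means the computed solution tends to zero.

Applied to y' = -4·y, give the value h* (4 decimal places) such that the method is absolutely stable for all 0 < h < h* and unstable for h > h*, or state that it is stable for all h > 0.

Set f=λy, z=hλ:
  k1=λy_n ⇒ h·k1=z·y_n;  k2=λ(1+3/5z)y_n ⇒ h·k2=z(1+3/5z)y_n
  y_{n+1}/y_n = 1 + 1/7z + 6/7z(1+3/5z) = 1 + z + 18/35z²
  so R(z) = 1 + z + 18/35z².

Find x<0 with |R(x)|<1.
x=-0.68: |R|=0.5578
R=1: x+18/35x²=0 ⇒ x=−35/18=-1.9444; min R=1−1/(4·18/35)=0.5139>−1
Confirm numerically:
  x=-1.522: |R|=0.66933 <1
  x=-1.462: |R|=0.63726 <1
  x=-1.085: |R|=0.52043 <1
  x=-2.399: |R|=1.56082 >1
  x=-2.149: |R|=1.22607 >1
Stable set (-1.9444, 0).

(-1.9444,0); λ=-4 ⇒ h* = (35/18)/4 = 0.4861.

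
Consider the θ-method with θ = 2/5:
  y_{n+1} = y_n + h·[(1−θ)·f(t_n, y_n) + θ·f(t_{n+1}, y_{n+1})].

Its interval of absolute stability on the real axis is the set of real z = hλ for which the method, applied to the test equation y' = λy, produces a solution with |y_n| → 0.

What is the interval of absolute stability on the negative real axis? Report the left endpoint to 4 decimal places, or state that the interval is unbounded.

With y'=λy (z=hλ):
  y_{n+1} = y_n + z·[3/5·y_n + 2/5·y_{n+1}] ⇒ (1 − 2/5z)y_{n+1} = (1 + 3/5z)y_n
  so R(z) = (1 + 3/5z)/(1 − 2/5z).

Find x<0 with |R(x)|<1.
x=-0.87: |R|=0.3546
R=−1: 1+3/5x = −1+2/5x ⇒ -1/5x=2 ⇒ x=2/(-1/5)=-10.0000
Confirm numerically:
  x=-9.690: |R|=0.98728 <1
  x=-9.036: |R|=0.95822 <1
  x=-7.549: |R|=0.87805 <1
  x=-6.545: |R|=0.80901 <1
  x=-10.554: |R|=1.02122 >1
  x=-10.215: |R|=1.00845 >1
  x=-10.141: |R|=1.00558 >1
So |R|<1 on (-10.0000, 0).

(-10.0000, 0).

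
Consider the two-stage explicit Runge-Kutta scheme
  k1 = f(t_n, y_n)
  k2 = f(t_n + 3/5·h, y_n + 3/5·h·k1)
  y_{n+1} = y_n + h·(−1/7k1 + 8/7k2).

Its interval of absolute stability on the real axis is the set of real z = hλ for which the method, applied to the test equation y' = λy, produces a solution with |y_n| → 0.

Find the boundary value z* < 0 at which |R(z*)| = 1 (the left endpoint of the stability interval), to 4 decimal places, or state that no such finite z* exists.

Set f=λy, z=hλ:
  k1=λy_n ⇒ h·k1=z·y_n;  k2=λ(1+3/5z)y_n ⇒ h·k2=z(1+3/5z)y_n
  y_{n+1}/y_n = 1 − 1/7z + 8/7z(1+3/5z) = 1 + z + 24/35z²
  ⇒ R(z) = 1 + z + 24/35z².

Find x<0 with |R(x)|<1.
x=-0.36: |R|=0.7289
R=1: x+24/35x²=0 ⇒ x=−35/24=-1.4583; min R=1−1/(4·24/35)=0.6354>−1
Confirm numerically:
  x=-1.396: |R|=0.94033 <1
  x=-1.384: |R|=0.92946 <1
  x=-0.833: |R|=0.64281 <1
  x=-2.023: |R|=1.78331 >1
  x=-1.827: |R|=1.46187 >1
  x=-1.780: |R|=1.39262 >1
Stable set (-1.4583, 0).

z* = -1.4583.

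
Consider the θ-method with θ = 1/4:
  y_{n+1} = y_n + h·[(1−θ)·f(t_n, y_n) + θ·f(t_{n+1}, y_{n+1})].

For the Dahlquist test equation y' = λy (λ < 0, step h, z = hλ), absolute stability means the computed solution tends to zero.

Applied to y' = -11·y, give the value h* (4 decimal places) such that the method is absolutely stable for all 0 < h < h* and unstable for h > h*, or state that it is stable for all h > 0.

Set f=λy, z=hλ:
  y_{n+1} = y_n + z·[3/4·y_n + 1/4·y_{n+1}] ⇒ (1 − 1/4z)y_{n+1} = (1 + 3/4z)y_n
  Hence R(z) = (1 + 3/4z)/(1 − 1/4z).

Boundary: |R(x)|=1, x<0.
x=-0.34: |R|=0.6866
R=−1: 1+3/4x = −1+1/4x ⇒ -1/2x=2 ⇒ x=2/(-1/2)=-4.0000
Confirm numerically:
  x=-1.868: |R|=0.27335 <1
  x=-1.850: |R|=0.26496 <1
  x=-1.827: |R|=0.25416 <1
  x=-4.128: |R|=1.03150 >1
  x=-4.026: |R|=1.00648 >1
So |R|<1 on (-4.0000, 0).

(-4.0000,0); λ=-11 ⇒ h* = (4)/11 = 0.3636.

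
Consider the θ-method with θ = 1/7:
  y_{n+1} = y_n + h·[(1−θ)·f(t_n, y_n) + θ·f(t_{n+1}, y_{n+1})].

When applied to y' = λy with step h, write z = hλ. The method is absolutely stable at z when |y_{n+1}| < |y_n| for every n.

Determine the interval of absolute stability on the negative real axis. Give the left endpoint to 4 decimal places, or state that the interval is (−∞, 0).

Test eqn y'=λy, z=hλ:
  y_{n+1} = y_n + z·[6/7·y_n + 1/7·y_{n+1}] ⇒ (1 − 1/7z)y_{n+1} = (1 + 6/7z)y_n
  Hence R(z) = (1 + 6/7z)/(1 − 1/7z).

Solve |R(x)|<1 on ℝ⁻.
x=-0.38: |R|=0.6396
R=−1: 1+6/7x = −1+1/7x ⇒ -5/7x=2 ⇒ x=2/(-5/7)=-2.8000
Confirm numerically:
  x=-1.867: |R|=0.47389 <1
  x=-1.824: |R|=0.44696 <1
  x=-1.821: |R|=0.44507 <1
  x=-1.558: |R|=0.27436 <1
  x=-3.168: |R|=1.18096 >1
  x=-3.009: |R|=1.10441 >1
Stable set (-2.8000, 0).

z∈(-2.8000,0).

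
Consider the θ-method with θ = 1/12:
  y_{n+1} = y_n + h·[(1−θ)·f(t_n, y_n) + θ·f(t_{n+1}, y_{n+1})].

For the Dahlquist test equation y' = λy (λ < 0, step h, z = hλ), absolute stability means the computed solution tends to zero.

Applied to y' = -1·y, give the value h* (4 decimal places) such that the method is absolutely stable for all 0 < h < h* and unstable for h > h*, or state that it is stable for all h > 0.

(-2.4000,0); λ=-1 ⇒ h* = (12/5)/1 = 2.4000.

On y'=λy, z=hλ:
  y_{n+1} = y_n + z·[11/12·y_n + 1/12·y_{n+1}] ⇒ (1 − 1/12z)y_{n+1} = (1 + 11/12z)y_n
  so R(z) = (1 + 11/12z)/(1 − 1/12z).

Boundary: |R(x)|=1, x<0.
x=-0.61: |R|=0.4195
R=−1: 1+11/12x = −1+1/12x ⇒ -5/6x=2 ⇒ x=2/(-5/6)=-2.4000
Confirm numerically:
  x=-1.869: |R|=0.61713 <1
  x=-1.689: |R|=0.48060 <1
  x=-1.265: |R|=0.14436 <1
  x=-2.633: |R|=1.15923 >1
  x=-2.632: |R|=1.15856 >1
Interval (-2.4000, 0).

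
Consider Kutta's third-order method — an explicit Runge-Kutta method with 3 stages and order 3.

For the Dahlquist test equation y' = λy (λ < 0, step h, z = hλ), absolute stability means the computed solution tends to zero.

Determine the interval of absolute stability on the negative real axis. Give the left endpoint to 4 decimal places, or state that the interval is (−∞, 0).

(-2.5127, 0).

On y'=λy, z=hλ:
  order 3, 3-stage ⇒ R(z)=1+z+z^2/2+z^3/6
  (e.g. R(-0.41)=0.66256, |R|=0.66256)

Find x<0 with |R(x)|<1.
x=-0.41: |R|=0.6626
|R(-2.6)|=1.1493 |R(-2.24)|=0.6044 |R(-1.07)|=0.2983
Bisect:
  x_lo=-3.3828 |R|=3.1130  x_hi=-0.1609 |R|=0.8513
  mid=-1.77189 |R|=0.12926 →hi
  mid=-2.57736 |R|=1.10944 →lo
  mid=-2.17462 |R|=0.52409 →hi
  mid=-2.37599 |R|=0.78887 →hi
  mid=-2.47668 |R|=0.94167 →hi
  mid=-2.52702 |R|=1.02362 →lo
  mid=-2.50185 |R|=0.98217 →hi
  mid=-2.51443 |R|=1.00278 →lo
  ...
  [-2.51286,-2.51266] ⇒ x*=-2.5127
Interval (-2.5127, 0).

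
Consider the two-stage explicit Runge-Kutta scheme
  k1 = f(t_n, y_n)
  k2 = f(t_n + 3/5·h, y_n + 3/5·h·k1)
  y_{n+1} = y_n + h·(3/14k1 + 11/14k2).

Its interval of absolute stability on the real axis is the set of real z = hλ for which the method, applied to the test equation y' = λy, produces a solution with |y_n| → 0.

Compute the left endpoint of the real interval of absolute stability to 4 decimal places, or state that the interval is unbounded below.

On y'=λy, z=hλ:
  k1=λy_n ⇒ h·k1=z·y_n;  k2=λ(1+3/5z)y_n ⇒ h·k2=z(1+3/5z)y_n
  y_{n+1}/y_n = 1 + 3/14z + 11/14z(1+3/5z) = 1 + z + 33/70z²
  so R(z) = 1 + z + 33/70z².

Find x<0 with |R(x)|<1.
x=-0.81: |R|=0.4993
R=1: x+33/70x²=0 ⇒ x=−70/33=-2.1212; min R=1−1/(4·33/70)=0.4697>−1
Confirm numerically:
  x=-2.084: |R|=0.96344 <1
  x=-1.773: |R|=0.70895 <1
  x=-1.739: |R|=0.68666 <1
  x=-1.541: |R|=0.57849 <1
  x=-2.552: |R|=1.51827 >1
  x=-2.518: |R|=1.47101 >1
  x=-2.442: |R|=1.36930 >1
Interval (-2.1212, 0).

left endpoint -2.1212.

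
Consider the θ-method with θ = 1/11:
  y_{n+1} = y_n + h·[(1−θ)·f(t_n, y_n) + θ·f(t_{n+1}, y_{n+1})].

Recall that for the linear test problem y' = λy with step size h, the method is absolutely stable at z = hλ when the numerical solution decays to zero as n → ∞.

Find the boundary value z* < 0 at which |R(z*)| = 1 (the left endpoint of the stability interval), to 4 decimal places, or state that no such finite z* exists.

left endpoint -2.4444.

With y'=λy (z=hλ):
  y_{n+1} = y_n + z·[10/11·y_n + 1/11·y_{n+1}] ⇒ (1 − 1/11z)y_{n+1} = (1 + 10/11z)y_n
  ⇒ R(z) = (1 + 10/11z)/(1 − 1/11z).

Find x<0 with |R(x)|<1.
x=-1.37: |R|=0.2183
R=−1: 1+10/11x = −1+1/11x ⇒ -9/11x=2 ⇒ x=2/(-9/11)=-2.4444
Confirm numerically:
  x=-1.949: |R|=0.65565 <1
  x=-1.696: |R|=0.46944 <1
  x=-1.651: |R|=0.43554 <1
  x=-1.337: |R|=0.19211 <1
  x=-2.944: |R|=1.32243 >1
  x=-2.702: |R|=1.16917 >1
  x=-2.662: |R|=1.14332 >1
Stable set (-2.4444, 0).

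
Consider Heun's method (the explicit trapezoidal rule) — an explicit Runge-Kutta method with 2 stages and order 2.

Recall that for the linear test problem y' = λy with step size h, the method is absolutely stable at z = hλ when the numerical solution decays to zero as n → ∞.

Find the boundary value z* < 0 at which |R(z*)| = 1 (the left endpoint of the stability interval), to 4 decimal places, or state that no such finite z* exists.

On y'=λy, z=hλ:
  order 2, 2-stage ⇒ R(z)=1+z+z^2/2
  (e.g. R(-1.62)=0.69220, |R|=0.69220)

Boundary: |R(x)|=1, x<0.
x=-1.62: |R|=0.6922
|R(-2.03)|=1.0304 |R(-0.78)|=0.5242 |R(-0.59)|=0.5840
Bisect:
  x_lo=-2.7321 |R|=2.0001  x_hi=-0.3449 |R|=0.7146
  mid=-1.53851 |R|=0.64500 →hi
  mid=-2.13532 |R|=1.14448 →lo
  mid=-1.83692 |R|=0.85022 →hi
  mid=-1.98612 |R|=0.98622 →hi
  mid=-2.06072 |R|=1.06257 →lo
  mid=-2.02342 |R|=1.02370 →lo
  mid=-2.00477 |R|=1.00478 →lo
  mid=-1.99545 |R|=0.99546 →hi
  ...
  [-2.00011,-1.99996] ⇒ x*=-2.0000
Stable set (-2.0000, 0).

left endpoint -2.0000.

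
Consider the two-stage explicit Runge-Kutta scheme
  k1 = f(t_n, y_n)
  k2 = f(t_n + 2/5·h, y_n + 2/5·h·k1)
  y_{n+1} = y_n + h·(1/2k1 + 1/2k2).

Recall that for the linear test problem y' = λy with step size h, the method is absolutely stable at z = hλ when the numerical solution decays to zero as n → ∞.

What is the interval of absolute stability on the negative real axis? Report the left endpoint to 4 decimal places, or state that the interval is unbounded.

Test eqn y'=λy, z=hλ:
  k1=λy_n ⇒ h·k1=z·y_n;  k2=λ(1+2/5z)y_n ⇒ h·k2=z(1+2/5z)y_n
  y_{n+1}/y_n = 1 + 1/2z + 1/2z(1+2/5z) = 1 + z + 1/5z²
  Hence R(z) = 1 + z + 1/5z².

Need |R(x)|<1, x<0.
x=-1.29: |R|=0.0428
R=1: x+1/5x²=0 ⇒ x=−5=-5.0000; min R=1−1/(4·1/5)=-0.2500>−1
Confirm numerically:
  x=-3.977: |R|=0.18631 <1
  x=-3.388: |R|=0.09229 <1
  x=-2.780: |R|=0.23432 <1
  x=-2.742: |R|=0.23829 <1
  x=-5.403: |R|=1.43548 >1
  x=-5.361: |R|=1.38706 >1
Interval (-5.0000, 0).

z∈(-5.0000,0).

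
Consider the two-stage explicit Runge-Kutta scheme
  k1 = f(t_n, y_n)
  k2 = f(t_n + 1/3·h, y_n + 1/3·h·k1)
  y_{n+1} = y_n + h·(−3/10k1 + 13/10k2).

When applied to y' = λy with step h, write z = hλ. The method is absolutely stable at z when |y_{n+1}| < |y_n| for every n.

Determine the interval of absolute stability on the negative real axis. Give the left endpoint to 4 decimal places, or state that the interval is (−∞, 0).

Test eqn y'=λy, z=hλ:
  k1=λy_n ⇒ h·k1=z·y_n;  k2=λ(1+1/3z)y_n ⇒ h·k2=z(1+1/3z)y_n
  y_{n+1}/y_n = 1 − 3/10z + 13/10z(1+1/3z) = 1 + z + 13/30z²
  Hence R(z) = 1 + z + 13/30z².

Find x<0 with |R(x)|<1.
x=-0.4: |R|=0.6693
R=1: x+13/30x²=0 ⇒ x=−30/13=-2.3077; min R=1−1/(4·13/30)=0.4231>−1
Confirm numerically:
  x=-2.003: |R|=0.73554 <1
  x=-1.653: |R|=0.53104 <1
  x=-1.369: |R|=0.44314 <1
  x=-1.115: |R|=0.42373 <1
  x=-2.650: |R|=1.39308 >1
  x=-2.649: |R|=1.39179 >1
Stable set (-2.3077, 0).

(-2.3077, 0).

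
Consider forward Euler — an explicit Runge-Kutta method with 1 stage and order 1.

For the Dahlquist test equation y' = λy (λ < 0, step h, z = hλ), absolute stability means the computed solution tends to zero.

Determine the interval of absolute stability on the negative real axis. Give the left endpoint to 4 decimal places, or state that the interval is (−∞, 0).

Set f=λy, z=hλ:
  order 1, 1-stage ⇒ R(z)=1+z
  (e.g. R(-1.42)=-0.42000, |R|=0.42000)

Find x<0 with |R(x)|<1.
x=-1.42: |R|=0.4200
|R(-1.7)|=0.7000 |R(-1.4)|=0.4000 |R(-0.73)|=0.2700
Bisect:
  x_lo=-2.6208 |R|=1.6208  x_hi=-0.3352 |R|=0.6648
  mid=-1.47799 |R|=0.47799 →hi
  mid=-2.04941 |R|=1.04941 →lo
  mid=-1.76370 |R|=0.76370 →hi
  mid=-1.90655 |R|=0.90655 →hi
  mid=-1.97798 |R|=0.97798 →hi
  mid=-2.01369 |R|=1.01369 →lo
  mid=-1.99584 |R|=0.99584 →hi
  mid=-2.00476 |R|=1.00476 →lo
  mid=-2.00030 |R|=1.00030 →lo
  mid=-1.99807 |R|=0.99807 →hi
  ...
  [-2.00002,-1.99988] ⇒ x*=-2.0000
So |R|<1 on (-2.0000, 0).

(-2.0000, 0).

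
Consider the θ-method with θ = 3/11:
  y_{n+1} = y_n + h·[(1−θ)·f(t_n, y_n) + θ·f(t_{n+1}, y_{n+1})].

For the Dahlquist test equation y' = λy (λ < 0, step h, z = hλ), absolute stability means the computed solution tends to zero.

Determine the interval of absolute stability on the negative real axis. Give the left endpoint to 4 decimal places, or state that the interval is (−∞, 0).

Test eqn y'=λy, z=hλ:
  y_{n+1} = y_n + z·[8/11·y_n + 3/11·y_{n+1}] ⇒ (1 − 3/11z)y_{n+1} = (1 + 8/11z)y_n
  R(z) = (1 + 8/11z)/(1 − 3/11z).

Need |R(x)|<1, x<0.
x=-1.59: |R|=0.1091
R=−1: 1+8/11x = −1+3/11x ⇒ -5/11x=2 ⇒ x=2/(-5/11)=-4.4000
Confirm numerically:
  x=-3.818: |R|=0.87040 <1
  x=-3.620: |R|=0.82159 <1
  x=-3.518: |R|=0.79540 <1
  x=-2.009: |R|=0.29788 <1
  x=-4.681: |R|=1.05610 >1
  x=-4.625: |R|=1.04523 >1
So |R|<1 on (-4.4000, 0).

(-4.4000, 0).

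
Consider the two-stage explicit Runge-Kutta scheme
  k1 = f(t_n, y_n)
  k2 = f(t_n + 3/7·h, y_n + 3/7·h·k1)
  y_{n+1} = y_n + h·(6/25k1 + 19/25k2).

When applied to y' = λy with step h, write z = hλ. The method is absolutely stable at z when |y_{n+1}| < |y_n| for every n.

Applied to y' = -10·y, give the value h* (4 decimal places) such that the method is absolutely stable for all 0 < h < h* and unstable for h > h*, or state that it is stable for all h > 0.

Set f=λy, z=hλ:
  k1=λy_n ⇒ h·k1=z·y_n;  k2=λ(1+3/7z)y_n ⇒ h·k2=z(1+3/7z)y_n
  y_{n+1}/y_n = 1 + 6/25z + 19/25z(1+3/7z) = 1 + z + 57/175z²
  so R(z) = 1 + z + 57/175z².

Solve |R(x)|<1 on ℝ⁻.
x=-1.48: |R|=0.2334
R=1: x+57/175x²=0 ⇒ x=−175/57=-3.0702; min R=1−1/(4·57/175)=0.2325>−1
Confirm numerically:
  x=-2.224: |R|=0.38704 <1
  x=-2.204: |R|=0.37819 <1
  x=-1.459: |R|=0.23434 <1
  x=-3.616: |R|=1.64286 >1
  x=-3.142: |R|=1.07350 >1
  x=-3.130: |R|=1.06099 >1
Stable set (-3.0702, 0).

(-3.0702,0); λ=-10 ⇒ h* = (175/57)/10 = 0.3070.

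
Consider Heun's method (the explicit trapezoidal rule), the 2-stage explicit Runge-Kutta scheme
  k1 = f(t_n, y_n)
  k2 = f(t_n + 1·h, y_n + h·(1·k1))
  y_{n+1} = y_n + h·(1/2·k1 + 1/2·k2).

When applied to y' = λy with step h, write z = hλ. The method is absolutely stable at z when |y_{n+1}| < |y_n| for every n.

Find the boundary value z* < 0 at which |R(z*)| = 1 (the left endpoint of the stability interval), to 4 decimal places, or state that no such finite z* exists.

With y'=λy (z=hλ):
  order 2, 2-stage ⇒ R(z)=1+z+z^2/2
  (e.g. R(-1.54)=0.64580, |R|=0.64580)

Need |R(x)|<1, x<0.
x=-1.54: |R|=0.6458
|R(-1.44)|=0.5968 |R(-1.24)|=0.5288 |R(-0.91)|=0.5041
Bisect:
  x_lo=-2.3928 |R|=1.4700  x_hi=-0.2124 |R|=0.8102
  mid=-1.30260 |R|=0.54578 →hi
  mid=-1.84770 |R|=0.85930 →hi
  mid=-2.12025 |R|=1.12748 →lo
  mid=-1.98398 |R|=0.98411 →hi
  mid=-2.05212 |R|=1.05347 →lo
  mid=-2.01805 |R|=1.01821 →lo
  mid=-2.00101 |R|=1.00101 →lo
  mid=-1.99250 |R|=0.99252 →hi
  mid=-1.99675 |R|=0.99676 →hi
  mid=-1.99888 |R|=0.99888 →hi
  ...
  [-2.00008,-1.99995] ⇒ x*=-2.0000
Interval (-2.0000, 0).

z* = -2.0000.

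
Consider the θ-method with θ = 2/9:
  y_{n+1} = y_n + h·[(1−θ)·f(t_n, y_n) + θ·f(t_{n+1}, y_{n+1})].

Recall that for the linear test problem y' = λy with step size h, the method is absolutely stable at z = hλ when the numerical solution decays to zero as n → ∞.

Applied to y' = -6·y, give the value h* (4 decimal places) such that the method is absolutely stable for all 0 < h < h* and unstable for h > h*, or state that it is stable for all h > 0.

(-3.6000,0); λ=-6 ⇒ h* = (18/5)/6 = 0.6000.

Set f=λy, z=hλ:
  y_{n+1} = y_n + z·[7/9·y_n + 2/9·y_{n+1}] ⇒ (1 − 2/9z)y_{n+1} = (1 + 7/9z)y_n
  R(z) = (1 + 7/9z)/(1 − 2/9z).

Find x<0 with |R(x)|<1.
x=-1.32: |R|=0.0206
R=−1: 1+7/9x = −1+2/9x ⇒ -5/9x=2 ⇒ x=2/(-5/9)=-3.6000
Confirm numerically:
  x=-3.227: |R|=0.87932 <1
  x=-2.178: |R|=0.46765 <1
  x=-1.878: |R|=0.32502 <1
  x=-1.736: |R|=0.25273 <1
  x=-4.177: |R|=1.16624 >1
  x=-3.975: |R|=1.11062 >1
  x=-3.693: |R|=1.02838 >1
Interval (-3.6000, 0).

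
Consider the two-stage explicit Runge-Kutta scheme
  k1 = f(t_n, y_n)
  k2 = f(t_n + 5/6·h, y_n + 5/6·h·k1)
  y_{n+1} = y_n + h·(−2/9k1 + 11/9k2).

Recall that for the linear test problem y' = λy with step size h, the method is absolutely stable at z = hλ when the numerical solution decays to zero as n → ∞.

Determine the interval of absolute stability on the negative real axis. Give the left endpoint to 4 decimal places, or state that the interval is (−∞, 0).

Set f=λy, z=hλ:
  k1=λy_n ⇒ h·k1=z·y_n;  k2=λ(1+5/6z)y_n ⇒ h·k2=z(1+5/6z)y_n
  y_{n+1}/y_n = 1 − 2/9z + 11/9z(1+5/6z) = 1 + z + 55/54z²
  so R(z) = 1 + z + 55/54z².

Boundary: |R(x)|=1, x<0.
x=-1.32: |R|=1.4547
R=1: x+55/54x²=0 ⇒ x=−54/55=-0.9818; min R=1−1/(4·55/54)=0.7545>−1
Confirm numerically:
  x=-0.956: |R|=0.97486 <1
  x=-0.873: |R|=0.90324 <1
  x=-0.727: |R|=0.81132 <1
  x=-0.644: |R|=0.77842 <1
  x=-1.334: |R|=1.47851 >1
  x=-1.028: |R|=1.04835 >1
Interval (-0.9818, 0).

z∈(-0.9818,0).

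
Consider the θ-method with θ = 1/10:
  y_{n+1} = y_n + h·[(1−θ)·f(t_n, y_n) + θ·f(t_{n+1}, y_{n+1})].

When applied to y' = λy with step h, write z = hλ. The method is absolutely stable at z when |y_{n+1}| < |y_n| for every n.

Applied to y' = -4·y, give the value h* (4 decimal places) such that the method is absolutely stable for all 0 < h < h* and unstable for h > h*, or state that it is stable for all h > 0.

Set f=λy, z=hλ:
  y_{n+1} = y_n + z·[9/10·y_n + 1/10·y_{n+1}] ⇒ (1 − 1/10z)y_{n+1} = (1 + 9/10z)y_n
  so R(z) = (1 + 9/10z)/(1 − 1/10z).

Solve |R(x)|<1 on ℝ⁻.
x=-1.22: |R|=0.0873
R=−1: 1+9/10x = −1+1/10x ⇒ -4/5x=2 ⇒ x=2/(-4/5)=-2.5000
Confirm numerically:
  x=-2.189: |R|=0.79588 <1
  x=-2.092: |R|=0.73007 <1
  x=-1.816: |R|=0.53690 <1
  x=-2.635: |R|=1.08548 >1
  x=-2.627: |R|=1.08046 >1
Interval (-2.5000, 0).

(-2.5000,0); λ=-4 ⇒ h* = (5/2)/4 = 0.6250.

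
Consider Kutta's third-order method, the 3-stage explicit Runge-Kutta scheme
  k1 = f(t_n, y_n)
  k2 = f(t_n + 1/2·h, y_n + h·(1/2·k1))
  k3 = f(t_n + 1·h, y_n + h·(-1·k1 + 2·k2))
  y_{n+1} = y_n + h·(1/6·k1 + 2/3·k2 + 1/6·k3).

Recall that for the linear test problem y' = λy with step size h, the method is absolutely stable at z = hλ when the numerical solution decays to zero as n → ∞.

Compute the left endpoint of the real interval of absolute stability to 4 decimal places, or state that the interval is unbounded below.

left endpoint -2.5127.

Set f=λy, z=hλ:
  order 3, 3-stage ⇒ R(z)=1+z+z^2/2+z^3/6
  (e.g. R(-1.69)=-0.06642, |R|=0.06642)

Need |R(x)|<1, x<0.
x=-1.69: |R|=0.0664
|R(-2.03)|=0.3638 |R(-1.49)|=0.0687 |R(-0.95)|=0.3584
Bisect:
  x_lo=-3.2019 |R|=2.5470  x_hi=-0.3353 |R|=0.7147
  mid=-1.76860 |R|=0.12664 →hi
  mid=-2.48527 |R|=0.95539 →hi
  mid=-2.84361 |R|=1.63284 →lo
  mid=-2.66444 |R|=1.26740 →lo
  mid=-2.57485 |R|=1.10508 →lo
  mid=-2.53006 |R|=1.02870 →lo
  mid=-2.50767 |R|=0.99167 →hi
  ...
  [-2.51291,-2.51274] ⇒ x*=-2.5127
So |R|<1 on (-2.5127, 0).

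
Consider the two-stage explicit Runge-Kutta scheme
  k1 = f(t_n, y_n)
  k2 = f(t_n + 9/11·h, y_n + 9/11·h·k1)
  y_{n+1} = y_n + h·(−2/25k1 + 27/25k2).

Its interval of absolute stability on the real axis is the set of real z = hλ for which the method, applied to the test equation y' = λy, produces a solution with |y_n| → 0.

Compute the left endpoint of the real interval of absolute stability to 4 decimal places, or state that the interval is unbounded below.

left endpoint -1.1317.

With y'=λy (z=hλ):
  k1=λy_n ⇒ h·k1=z·y_n;  k2=λ(1+9/11z)y_n ⇒ h·k2=z(1+9/11z)y_n
  y_{n+1}/y_n = 1 − 2/25z + 27/25z(1+9/11z) = 1 + z + 243/275z²
  so R(z) = 1 + z + 243/275z².

Need |R(x)|<1, x<0.
x=-0.55: |R|=0.7173
R=1: x+243/275x²=0 ⇒ x=−275/243=-1.1317; min R=1−1/(4·243/275)=0.7171>−1
Confirm numerically:
  x=-1.095: |R|=0.96450 <1
  x=-0.749: |R|=0.74672 <1
  x=-0.599: |R|=0.71805 <1
  x=-1.714: |R|=1.88194 >1
  x=-1.492: |R|=1.47503 >1
Stable set (-1.1317, 0).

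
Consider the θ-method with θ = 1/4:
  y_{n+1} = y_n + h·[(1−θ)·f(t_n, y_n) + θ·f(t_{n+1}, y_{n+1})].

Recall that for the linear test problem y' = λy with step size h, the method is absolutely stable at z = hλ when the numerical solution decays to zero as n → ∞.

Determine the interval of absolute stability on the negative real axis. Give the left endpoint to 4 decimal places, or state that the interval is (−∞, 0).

(-4.0000, 0).

With y'=λy (z=hλ):
  y_{n+1} = y_n + z·[3/4·y_n + 1/4·y_{n+1}] ⇒ (1 − 1/4z)y_{n+1} = (1 + 3/4z)y_n
  ⇒ R(z) = (1 + 3/4z)/(1 − 1/4z).

Boundary: |R(x)|=1, x<0.
x=-1.43: |R|=0.0534
R=−1: 1+3/4x = −1+1/4x ⇒ -1/2x=2 ⇒ x=2/(-1/2)=-4.0000
Confirm numerically:
  x=-2.554: |R|=0.55874 <1
  x=-2.499: |R|=0.53808 <1
  x=-2.089: |R|=0.37231 <1
  x=-4.545: |R|=1.12756 >1
  x=-4.452: |R|=1.10696 >1
  x=-4.022: |R|=1.00548 >1
So |R|<1 on (-4.0000, 0).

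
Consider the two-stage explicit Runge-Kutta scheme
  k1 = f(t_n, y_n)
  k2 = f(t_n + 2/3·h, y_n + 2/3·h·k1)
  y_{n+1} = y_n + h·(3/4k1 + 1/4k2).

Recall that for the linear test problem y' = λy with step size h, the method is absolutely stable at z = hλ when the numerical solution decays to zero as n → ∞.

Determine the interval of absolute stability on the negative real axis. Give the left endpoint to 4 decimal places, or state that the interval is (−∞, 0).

Test eqn y'=λy, z=hλ:
  k1=λy_n ⇒ h·k1=z·y_n;  k2=λ(1+2/3z)y_n ⇒ h·k2=z(1+2/3z)y_n
  y_{n+1}/y_n = 1 + 3/4z + 1/4z(1+2/3z) = 1 + z + 1/6z²
  ⇒ R(z) = 1 + z + 1/6z².

Find x<0 with |R(x)|<1.
x=-0.35: |R|=0.6704
R=1: x+1/6x²=0 ⇒ x=−6=-6.0000; min R=1−1/(4·1/6)=-0.5000>−1
Confirm numerically:
  x=-4.713: |R|=0.01094 <1
  x=-3.716: |R|=0.41456 <1
  x=-2.618: |R|=0.47568 <1
  x=-6.412: |R|=1.44029 >1
  x=-6.178: |R|=1.18328 >1
Interval (-6.0000, 0).

z∈(-6.0000,0).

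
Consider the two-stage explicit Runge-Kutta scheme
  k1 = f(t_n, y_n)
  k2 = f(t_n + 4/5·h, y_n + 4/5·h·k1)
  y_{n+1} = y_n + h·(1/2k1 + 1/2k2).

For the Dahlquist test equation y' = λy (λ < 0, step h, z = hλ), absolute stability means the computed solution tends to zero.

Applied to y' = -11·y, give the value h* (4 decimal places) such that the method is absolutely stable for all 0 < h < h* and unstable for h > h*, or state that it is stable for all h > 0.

Test eqn y'=λy, z=hλ:
  k1=λy_n ⇒ h·k1=z·y_n;  k2=λ(1+4/5z)y_n ⇒ h·k2=z(1+4/5z)y_n
  y_{n+1}/y_n = 1 + 1/2z + 1/2z(1+4/5z) = 1 + z + 2/5z²
  so R(z) = 1 + z + 2/5z².

Solve |R(x)|<1 on ℝ⁻.
x=-0.81: |R|=0.4524
R=1: x+2/5x²=0 ⇒ x=−5/2=-2.5000; min R=1−1/(4·2/5)=0.3750>−1
Confirm numerically:
  x=-1.774: |R|=0.48483 <1
  x=-1.584: |R|=0.41962 <1
  x=-1.425: |R|=0.38725 <1
  x=-1.420: |R|=0.38656 <1
  x=-3.051: |R|=1.67244 >1
  x=-2.999: |R|=1.59860 >1
  x=-2.580: |R|=1.08256 >1
So |R|<1 on (-2.5000, 0).

(-2.5000,0); λ=-11 ⇒ h* = (5/2)/11 = 0.2273.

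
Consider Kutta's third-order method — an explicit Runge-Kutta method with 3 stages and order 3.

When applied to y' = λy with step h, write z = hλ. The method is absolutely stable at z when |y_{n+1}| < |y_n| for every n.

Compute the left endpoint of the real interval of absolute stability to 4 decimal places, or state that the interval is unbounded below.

z* = -2.5127.

Test eqn y'=λy, z=hλ:
  order 3, 3-stage ⇒ R(z)=1+z+z^2/2+z^3/6
  (e.g. R(-1.74)=-0.10420, |R|=0.10420)

Find x<0 with |R(x)|<1.
x=-1.74: |R|=0.1042
|R(-1.68)|=0.0591 |R(-1.17)|=0.2475 |R(-1.14)|=0.2629
Bisect:
  x_lo=-2.9835 |R|=1.9591  x_hi=-0.2945 |R|=0.7446
  mid=-1.63901 |R|=0.02966 →hi
  mid=-2.31127 |R|=0.69808 →hi
  mid=-2.64740 |R|=1.23553 →lo
  mid=-2.47934 |R|=0.94591 →hi
  mid=-2.56337 |R|=1.08520 →lo
  mid=-2.52136 |R|=1.01421 →lo
  mid=-2.50035 |R|=0.97973 →hi
  mid=-2.51085 |R|=0.99689 →hi
  mid=-2.51610 |R|=1.00553 →lo
  ...
  [-2.51282,-2.51266] ⇒ x*=-2.5127
Stable set (-2.5127, 0).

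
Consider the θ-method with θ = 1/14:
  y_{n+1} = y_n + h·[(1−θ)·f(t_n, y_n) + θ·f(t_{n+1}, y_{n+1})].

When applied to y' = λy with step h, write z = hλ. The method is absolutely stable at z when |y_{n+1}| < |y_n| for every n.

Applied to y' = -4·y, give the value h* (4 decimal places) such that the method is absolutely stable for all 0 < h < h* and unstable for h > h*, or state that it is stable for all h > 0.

On y'=λy, z=hλ:
  y_{n+1} = y_n + z·[13/14·y_n + 1/14·y_{n+1}] ⇒ (1 − 1/14z)y_{n+1} = (1 + 13/14z)y_n
  R(z) = (1 + 13/14z)/(1 − 1/14z).

Solve |R(x)|<1 on ℝ⁻.
x=-1.52: |R|=0.3711
R=−1: 1+13/14x = −1+1/14x ⇒ -6/7x=2 ⇒ x=2/(-6/7)=-2.3333
Confirm numerically:
  x=-1.794: |R|=0.59022 <1
  x=-1.396: |R|=0.26942 <1
  x=-1.076: |R|=0.00080 <1
  x=-2.717: |R|=1.27541 >1
  x=-2.668: |R|=1.24094 >1
  x=-2.590: |R|=1.18565 >1
Interval (-2.3333, 0).

(-2.3333,0); λ=-4 ⇒ h* = (7/3)/4 = 0.5833.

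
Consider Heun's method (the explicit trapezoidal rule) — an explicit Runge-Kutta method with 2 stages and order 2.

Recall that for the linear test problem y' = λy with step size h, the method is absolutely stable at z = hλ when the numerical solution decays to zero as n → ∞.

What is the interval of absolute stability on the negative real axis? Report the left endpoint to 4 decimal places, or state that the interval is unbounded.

z∈(-2.0000,0).

On y'=λy, z=hλ:
  order 2, 2-stage ⇒ R(z)=1+z+z^2/2
  (e.g. R(-0.61)=0.57605, |R|=0.57605)

Need |R(x)|<1, x<0.
x=-0.61: |R|=0.5760
|R(-2.21)|=1.2320 |R(-1.43)|=0.5924 |R(-1.26)|=0.5338
Bisect:
  x_lo=-2.6894 |R|=1.9270  x_hi=-0.3612 |R|=0.7040
  mid=-1.52529 |R|=0.63797 →hi
  mid=-2.10733 |R|=1.11309 →lo
  mid=-1.81631 |R|=0.83318 →hi
  mid=-1.96182 |R|=0.96255 →hi
  mid=-2.03458 |R|=1.03518 →lo
  mid=-1.99820 |R|=0.99820 →hi
  mid=-2.01639 |R|=1.01652 →lo
  mid=-2.00729 |R|=1.00732 →lo
  mid=-2.00275 |R|=1.00275 →lo
  mid=-2.00047 |R|=1.00047 →lo
  ...
  [-2.00005,-1.99991] ⇒ x*=-2.0000
Interval (-2.0000, 0).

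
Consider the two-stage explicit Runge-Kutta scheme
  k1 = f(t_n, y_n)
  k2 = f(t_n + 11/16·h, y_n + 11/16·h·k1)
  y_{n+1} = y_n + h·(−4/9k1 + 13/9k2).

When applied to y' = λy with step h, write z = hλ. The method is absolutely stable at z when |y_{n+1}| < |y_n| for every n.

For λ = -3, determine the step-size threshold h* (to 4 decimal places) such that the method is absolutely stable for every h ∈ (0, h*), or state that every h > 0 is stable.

(-1.0070,0); λ=-3 ⇒ h* = (144/143)/3 = 0.3357.

With y'=λy (z=hλ):
  k1=λy_n ⇒ h·k1=z·y_n;  k2=λ(1+11/16z)y_n ⇒ h·k2=z(1+11/16z)y_n
  y_{n+1}/y_n = 1 − 4/9z + 13/9z(1+11/16z) = 1 + z + 143/144z²
  so R(z) = 1 + z + 143/144z².

Need |R(x)|<1, x<0.
x=-0.64: |R|=0.7668
R=1: x+143/144x²=0 ⇒ x=−144/143=-1.0070; min R=1−1/(4·143/144)=0.7483>−1
Confirm numerically:
  x=-0.952: |R|=0.94801 <1
  x=-0.443: |R|=0.75189 <1
  x=-0.442: |R|=0.75201 <1
  x=-1.487: |R|=1.70881 >1
  x=-1.412: |R|=1.56790 >1
  x=-1.096: |R|=1.09687 >1
Stable set (-1.0070, 0).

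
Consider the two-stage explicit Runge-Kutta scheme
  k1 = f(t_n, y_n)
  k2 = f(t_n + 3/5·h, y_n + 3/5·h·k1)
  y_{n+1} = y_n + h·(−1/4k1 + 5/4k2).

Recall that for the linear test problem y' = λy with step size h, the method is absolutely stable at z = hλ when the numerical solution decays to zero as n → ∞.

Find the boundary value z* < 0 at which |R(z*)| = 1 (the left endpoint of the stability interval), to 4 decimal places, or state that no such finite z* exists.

With y'=λy (z=hλ):
  k1=λy_n ⇒ h·k1=z·y_n;  k2=λ(1+3/5z)y_n ⇒ h·k2=z(1+3/5z)y_n
  y_{n+1}/y_n = 1 − 1/4z + 5/4z(1+3/5z) = 1 + z + 3/4z²
  R(z) = 1 + z + 3/4z².

Find x<0 with |R(x)|<1.
x=-1.72: |R|=1.4988
R=1: x+3/4x²=0 ⇒ x=−4/3=-1.3333; min R=1−1/(4·3/4)=0.6667>−1
Confirm numerically:
  x=-1.254: |R|=0.92539 <1
  x=-0.995: |R|=0.74752 <1
  x=-0.561: |R|=0.67504 <1
  x=-0.550: |R|=0.67688 <1
  x=-1.905: |R|=1.81677 >1
  x=-1.410: |R|=1.08107 >1
  x=-1.369: |R|=1.03662 >1
Stable set (-1.3333, 0).

left endpoint -1.3333.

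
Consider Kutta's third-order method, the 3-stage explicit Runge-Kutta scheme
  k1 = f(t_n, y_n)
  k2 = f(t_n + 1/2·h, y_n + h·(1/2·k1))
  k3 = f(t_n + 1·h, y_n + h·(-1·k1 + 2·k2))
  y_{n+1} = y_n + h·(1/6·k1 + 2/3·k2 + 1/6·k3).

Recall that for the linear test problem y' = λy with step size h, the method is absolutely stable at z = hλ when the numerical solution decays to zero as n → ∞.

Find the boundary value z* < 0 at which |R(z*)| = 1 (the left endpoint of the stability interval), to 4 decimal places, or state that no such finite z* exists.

z* = -2.5127.

With y'=λy (z=hλ):
  order 3, 3-stage ⇒ R(z)=1+z+z^2/2+z^3/6
  (e.g. R(-0.82)=0.42431, |R|=0.42431)

Solve |R(x)|<1 on ℝ⁻.
x=-0.82: |R|=0.4243
|R(-1.39)|=0.1284 |R(-0.85)|=0.4089 |R(-0.78)|=0.4451
Bisect:
  x_lo=-3.1418 |R|=2.3750  x_hi=-0.3484 |R|=0.7052
  mid=-1.74512 |R|=0.10817 →hi
  mid=-2.44345 |R|=0.88964 →hi
  mid=-2.79262 |R|=1.52307 →lo
  mid=-2.61803 |R|=1.18170 →lo
  mid=-2.53074 |R|=1.02984 →lo
  mid=-2.48710 |R|=0.95832 →hi
  mid=-2.50892 |R|=0.99372 →hi
  mid=-2.51983 |R|=1.01169 →lo
  ...
  [-2.51284,-2.51267] ⇒ x*=-2.5127
So |R|<1 on (-2.5127, 0).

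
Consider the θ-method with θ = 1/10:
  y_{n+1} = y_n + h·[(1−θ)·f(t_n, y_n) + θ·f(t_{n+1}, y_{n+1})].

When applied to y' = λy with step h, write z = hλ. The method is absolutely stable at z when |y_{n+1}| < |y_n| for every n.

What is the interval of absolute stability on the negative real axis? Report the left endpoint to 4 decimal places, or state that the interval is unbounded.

With y'=λy (z=hλ):
  y_{n+1} = y_n + z·[9/10·y_n + 1/10·y_{n+1}] ⇒ (1 − 1/10z)y_{n+1} = (1 + 9/10z)y_n
  R(z) = (1 + 9/10z)/(1 − 1/10z).

Boundary: |R(x)|=1, x<0.
x=-0.74: |R|=0.3110
R=−1: 1+9/10x = −1+1/10x ⇒ -4/5x=2 ⇒ x=2/(-4/5)=-2.5000
Confirm numerically:
  x=-1.903: |R|=0.59876 <1
  x=-1.838: |R|=0.55263 <1
  x=-1.631: |R|=0.40229 <1
  x=-1.541: |R|=0.33524 <1
  x=-3.022: |R|=1.32069 >1
  x=-2.929: |R|=1.26545 >1
  x=-2.735: |R|=1.14762 >1
Stable set (-2.5000, 0).

(-2.5000, 0).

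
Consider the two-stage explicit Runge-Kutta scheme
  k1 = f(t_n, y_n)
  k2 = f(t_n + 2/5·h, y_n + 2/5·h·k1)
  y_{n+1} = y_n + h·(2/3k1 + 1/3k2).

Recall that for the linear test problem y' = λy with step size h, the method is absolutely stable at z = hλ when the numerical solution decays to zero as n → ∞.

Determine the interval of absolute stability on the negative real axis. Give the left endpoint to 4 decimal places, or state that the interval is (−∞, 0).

z∈(-7.5000,0).

On y'=λy, z=hλ:
  k1=λy_n ⇒ h·k1=z·y_n;  k2=λ(1+2/5z)y_n ⇒ h·k2=z(1+2/5z)y_n
  y_{n+1}/y_n = 1 + 2/3z + 1/3z(1+2/5z) = 1 + z + 2/15z²
  R(z) = 1 + z + 2/15z².

Boundary: |R(x)|=1, x<0.
x=-0.35: |R|=0.6663
R=1: x+2/15x²=0 ⇒ x=−15/2=-7.5000; min R=1−1/(4·2/15)=-0.8750>−1
Confirm numerically:
  x=-7.008: |R|=0.54028 <1
  x=-5.445: |R|=0.49193 <1
  x=-5.317: |R|=0.54760 <1
  x=-7.940: |R|=1.46581 >1
  x=-7.883: |R|=1.40256 >1
  x=-7.809: |R|=1.32173 >1
Stable set (-7.5000, 0).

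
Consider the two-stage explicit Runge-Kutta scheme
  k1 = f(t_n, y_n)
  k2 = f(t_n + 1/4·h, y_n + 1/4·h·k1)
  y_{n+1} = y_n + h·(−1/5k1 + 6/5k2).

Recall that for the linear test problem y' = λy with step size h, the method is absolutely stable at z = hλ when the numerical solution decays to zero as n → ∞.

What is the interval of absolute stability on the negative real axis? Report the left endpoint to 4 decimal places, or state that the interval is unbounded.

z∈(-3.3333,0).

With y'=λy (z=hλ):
  k1=λy_n ⇒ h·k1=z·y_n;  k2=λ(1+1/4z)y_n ⇒ h·k2=z(1+1/4z)y_n
  y_{n+1}/y_n = 1 − 1/5z + 6/5z(1+1/4z) = 1 + z + 3/10z²
  ⇒ R(z) = 1 + z + 3/10z².

Solve |R(x)|<1 on ℝ⁻.
x=-1.63: |R|=0.1671
R=1: x+3/10x²=0 ⇒ x=−10/3=-3.3333; min R=1−1/(4·3/10)=0.1667>−1
Confirm numerically:
  x=-3.242: |R|=0.91117 <1
  x=-2.684: |R|=0.47716 <1
  x=-2.139: |R|=0.23360 <1
  x=-3.844: |R|=1.58890 >1
  x=-3.660: |R|=1.35868 >1
  x=-3.547: |R|=1.22736 >1
Stable set (-3.3333, 0).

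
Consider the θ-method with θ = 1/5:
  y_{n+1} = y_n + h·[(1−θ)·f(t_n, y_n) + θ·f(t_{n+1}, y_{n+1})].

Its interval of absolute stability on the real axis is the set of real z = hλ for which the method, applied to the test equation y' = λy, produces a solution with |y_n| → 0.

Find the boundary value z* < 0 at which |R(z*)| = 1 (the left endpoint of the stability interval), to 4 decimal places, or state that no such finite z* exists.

Set f=λy, z=hλ:
  y_{n+1} = y_n + z·[4/5·y_n + 1/5·y_{n+1}] ⇒ (1 − 1/5z)y_{n+1} = (1 + 4/5z)y_n
  so R(z) = (1 + 4/5z)/(1 − 1/5z).

Need |R(x)|<1, x<0.
x=-1.75: |R|=0.2963
R=−1: 1+4/5x = −1+1/5x ⇒ -3/5x=2 ⇒ x=2/(-3/5)=-3.3333
Confirm numerically:
  x=-3.236: |R|=0.96455 <1
  x=-2.462: |R|=0.64969 <1
  x=-2.171: |R|=0.51374 <1
  x=-3.840: |R|=1.17195 >1
  x=-3.730: |R|=1.13631 >1
Stable set (-3.3333, 0).

left endpoint -3.3333.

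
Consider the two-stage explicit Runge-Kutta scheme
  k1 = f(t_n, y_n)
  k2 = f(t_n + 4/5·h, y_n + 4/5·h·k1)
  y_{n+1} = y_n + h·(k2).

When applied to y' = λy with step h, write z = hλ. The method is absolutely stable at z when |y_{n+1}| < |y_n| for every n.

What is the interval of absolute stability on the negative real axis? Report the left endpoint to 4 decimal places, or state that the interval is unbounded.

Test eqn y'=λy, z=hλ:
  k1=λy_n ⇒ h·k1=z·y_n;  k2=λ(1+4/5z)y_n ⇒ h·k2=z(1+4/5z)y_n
  y_{n+1}/y_n = 1 + z(1+4/5z) = 1 + z + 4/5z²
  ⇒ R(z) = 1 + z + 4/5z².

Solve |R(x)|<1 on ℝ⁻.
x=-0.41: |R|=0.7245
R=1: x+4/5x²=0 ⇒ x=−5/4=-1.2500; min R=1−1/(4·4/5)=0.6875>−1
Confirm numerically:
  x=-1.138: |R|=0.89804 <1
  x=-0.706: |R|=0.69275 <1
  x=-0.533: |R|=0.69427 <1
  x=-1.848: |R|=1.88408 >1
  x=-1.483: |R|=1.27643 >1
So |R|<1 on (-1.2500, 0).

(-1.2500, 0).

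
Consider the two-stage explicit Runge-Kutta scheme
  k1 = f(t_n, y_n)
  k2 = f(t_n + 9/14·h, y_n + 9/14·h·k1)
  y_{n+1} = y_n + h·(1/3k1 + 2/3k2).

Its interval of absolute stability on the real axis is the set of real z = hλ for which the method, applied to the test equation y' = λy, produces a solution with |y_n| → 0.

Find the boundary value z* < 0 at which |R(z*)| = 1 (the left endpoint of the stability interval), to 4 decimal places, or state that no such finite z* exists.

Set f=λy, z=hλ:
  k1=λy_n ⇒ h·k1=z·y_n;  k2=λ(1+9/14z)y_n ⇒ h·k2=z(1+9/14z)y_n
  y_{n+1}/y_n = 1 + 1/3z + 2/3z(1+9/14z) = 1 + z + 3/7z²
  so R(z) = 1 + z + 3/7z².

Boundary: |R(x)|=1, x<0.
x=-1.8: |R|=0.5886
R=1: x+3/7x²=0 ⇒ x=−7/3=-2.3333; min R=1−1/(4·3/7)=0.4167>−1
Confirm numerically:
  x=-2.192: |R|=0.86723 <1
  x=-1.337: |R|=0.42910 <1
  x=-1.322: |R|=0.42701 <1
  x=-2.634: |R|=1.33941 >1
  x=-2.633: |R|=1.33815 >1
Stable set (-2.3333, 0).

z* = -2.3333.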